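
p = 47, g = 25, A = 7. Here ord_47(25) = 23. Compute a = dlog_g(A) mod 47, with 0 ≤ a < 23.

Successive powers of 25 modulo 47:
  25^0=1  25^1=25  25^2=14  25^3=21  25^4=8  25^5=12
  25^6=18  25^7=27  25^8=17  25^9=2  25^10=3  25^11=28
  25^12=42  25^13=16  25^14=24  25^15=36  25^16=7
So 25^16 ≡ 7 (mod 47), giving a = 16.

16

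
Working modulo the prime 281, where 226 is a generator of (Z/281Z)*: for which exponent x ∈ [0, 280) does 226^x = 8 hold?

268

Baby-step giant-step with m = ceil(sqrt(280)) = 17.
Baby table (226^j mod 281 for j=0..16):
  0:1  1:226  2:215  3:258  4:141  5:113  6:248  7:129
  8:211  9:197  10:124  11:205  12:246  13:239  14:62  15:243
  16:123
Giant step factor: 226^(-17) ≡ 107 (mod 281).
Scan 8·107^i mod 281 for i = 0, 1, …:
  i=0: 8   i=1: 13   i=2: 267   i=3: 188
  i=4: 165   i=5: 233   i=6: 203   i=7: 84
  i=8: 277   i=9: 134     …   i=14: 39
  i=15: 239
Match at i=15, j=13: x = 15·17 + 13 = 268.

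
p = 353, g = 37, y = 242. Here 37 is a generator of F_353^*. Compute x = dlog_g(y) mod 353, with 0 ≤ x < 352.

52

Baby-step giant-step with m = ceil(sqrt(352)) = 19.
Baby table (37^j mod 353 for j=0..18):
  0:1  1:37  2:310  3:174  4:84  5:284  6:271  7:143
  8:349  9:205  10:172  11:10  12:17  13:276  14:328  15:134
  16:16  17:239  18:18
Giant step factor: 37^(-19) ≡ 150 (mod 353).
Scan 242·150^i mod 353 for i = 0, 1, …:
  i=0: 242   i=1: 294   i=2: 328
Match at i=2, j=14: x = 2·19 + 14 = 52.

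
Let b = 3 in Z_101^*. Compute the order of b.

100

The order of 3 must divide p − 1 = 100 = 2^2 · 5^2.
Divisors: 1, 2, 4, 5, 10, 20, 25, 50, 100.
Check each in increasing order: 3^1 ≡ 3;  3^2 ≡ 9;  3^4 ≡ 81;  3^5 ≡ 41;  3^10 ≡ 65;  3^20 ≡ 84;  3^25 ≡ 10;  3^50 ≡ 100;  3^100 ≡ 1.
Smallest exponent giving 1 is 100.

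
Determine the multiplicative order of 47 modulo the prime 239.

238

The order of 47 must divide p − 1 = 238 = 2 · 7 · 17.
Divisors: 1, 2, 7, 14, 17, 34, 119, 238.
Check each in increasing order: 47^1 ≡ 47;  47^2 ≡ 58;  47^7 ≡ 73;  47^14 ≡ 71;  47^17 ≡ 195;  47^34 ≡ 24;  47^119 ≡ 238;  47^238 ≡ 1.
Smallest exponent giving 1 is 238.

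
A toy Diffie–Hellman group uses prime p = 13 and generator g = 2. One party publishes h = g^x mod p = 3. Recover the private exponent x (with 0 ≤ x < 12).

Successive powers of 2 modulo 13:
  2^0=1  2^1=2  2^2=4  2^3=8  2^4=3
So 2^4 ≡ 3 (mod 13), giving x = 4.

4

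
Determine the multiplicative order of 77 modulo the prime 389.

97

The order of 77 must divide p − 1 = 388 = 2^2 · 97.
Divisors: 1, 2, 4, 97, 194, 388.
Check each in increasing order: 77^1 ≡ 77;  77^2 ≡ 94;  77^4 ≡ 278;  77^97 ≡ 1.
Smallest exponent giving 1 is 97.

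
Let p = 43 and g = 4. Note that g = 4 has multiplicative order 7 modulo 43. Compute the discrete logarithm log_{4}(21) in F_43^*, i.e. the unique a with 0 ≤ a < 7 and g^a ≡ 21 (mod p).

3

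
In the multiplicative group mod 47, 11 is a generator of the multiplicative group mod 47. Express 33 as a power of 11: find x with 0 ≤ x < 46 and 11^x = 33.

17

Successive powers of 11 modulo 47:
  11^0=1  11^1=11  11^2=27  11^3=15  11^4=24  11^5=29
  11^6=37  11^7=31  11^8=12  11^9=38  11^10=42  11^11=39
  11^12=6  11^13=19  11^14=21  11^15=43  11^16=3  11^17=33
So 11^17 ≡ 33 (mod 47), giving x = 17.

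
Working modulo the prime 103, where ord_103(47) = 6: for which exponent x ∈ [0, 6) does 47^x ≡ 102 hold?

Successive powers of 47 modulo 103:
  47^0=1  47^1=47  47^2=46  47^3=102
So 47^3 ≡ 102 (mod 103), giving x = 3.

3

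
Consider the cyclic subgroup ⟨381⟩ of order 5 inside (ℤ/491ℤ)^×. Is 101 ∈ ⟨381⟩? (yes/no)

yes

101 ∈ ⟨381⟩ iff 101^5 ≡ 1 (mod 491), since |⟨381⟩| = 5.
101^5 mod 491 = 1.
Since 1 = 1, 101 lies in the subgroup.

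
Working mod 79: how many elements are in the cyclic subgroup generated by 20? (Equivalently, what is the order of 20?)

39

The order of 20 must divide p − 1 = 78 = 2 · 3 · 13.
Divisors: 1, 2, 3, 6, 13, 26, 39, 78.
Check each in increasing order: 20^1 ≡ 20;  20^2 ≡ 5;  20^3 ≡ 21;  20^6 ≡ 46;  20^13 ≡ 55;  20^26 ≡ 23;  20^39 ≡ 1.
Smallest exponent giving 1 is 39.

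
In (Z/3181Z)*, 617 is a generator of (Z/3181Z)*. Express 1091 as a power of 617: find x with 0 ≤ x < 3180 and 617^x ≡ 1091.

2507

Baby-step giant-step with m = ceil(sqrt(3180)) = 57.
Baby table (617^j mod 3181 for j=0..56):
  0:1  1:617  2:2150  3:73  4:507  5:1081  6:2148  7:2020
  8:2569  9:935  10:1134  11:3039  12:1454  13:76  14:2358  15:1169
  16:2367  17:360  18:2631  19:1017  20:832  21:1203  22:1078  23:297
  24:1932  25:2350  26:2595  27:1072  28:2957  29:1756  30:1912  31:2734
  32:948  33:2793  34:2360  35:2403  36:305  37:506  38:464  39:3179
  40:1947  41:2062  42:3035  43:2167  44:1019  45:2066  46:2322  47:1224
  48:1311  49:913  50:284  51:273  52:3029  53:1646  54:843  55:1628
  56:2461
Giant step factor: 617^(-57) ≡ 1096 (mod 3181).
Scan 1091·1096^i mod 3181 for i = 0, 1, …:
  i=0: 1091   i=1: 2861   i=2: 2371   i=3: 2920
  i=4: 234   i=5: 1984   i=6: 1841   i=7: 982
  i=8: 1094   i=9: 2968     …   i=42: 69
  i=43: 2461
Match at i=43, j=56: x = 43·57 + 56 = 2507.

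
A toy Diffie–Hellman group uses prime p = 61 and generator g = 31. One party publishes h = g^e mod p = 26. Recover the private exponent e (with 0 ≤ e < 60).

19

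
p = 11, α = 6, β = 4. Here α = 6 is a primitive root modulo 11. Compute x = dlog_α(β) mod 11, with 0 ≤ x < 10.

8

Successive powers of 6 modulo 11:
  6^0=1  6^1=6  6^2=3  6^3=7  6^4=9  6^5=10
  6^6=5  6^7=8  6^8=4
So 6^8 ≡ 4 (mod 11), giving x = 8.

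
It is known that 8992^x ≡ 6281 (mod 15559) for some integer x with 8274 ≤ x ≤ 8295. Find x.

8274

Compute 8992^8274 mod 15559 = 6281, then multiply by 8992 repeatedly:
  8992^8274=6281
Found 6281 at exponent 8274.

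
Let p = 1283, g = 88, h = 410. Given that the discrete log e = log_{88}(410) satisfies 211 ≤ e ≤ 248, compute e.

227

Compute 88^211 mod 1283 = 647, then multiply by 88 repeatedly:
  88^211=647  88^212=484  88^213=253  88^214=453  88^215=91
  88^216=310  88^217=337  88^218=147  88^219=106  88^220=347
  88^221=1027  88^222=566  88^223=1054  88^224=376  88^225=1013
  88^226=617  88^227=410
Found 410 at exponent 227.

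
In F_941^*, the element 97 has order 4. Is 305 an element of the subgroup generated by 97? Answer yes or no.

305 ∈ ⟨97⟩ iff 305^4 ≡ 1 (mod 941), since |⟨97⟩| = 4.
305^4 mod 941 = 77.
Since 77 ≠ 1, 305 does not lie in the subgroup.

no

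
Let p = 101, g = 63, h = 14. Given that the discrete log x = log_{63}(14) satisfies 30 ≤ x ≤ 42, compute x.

30

Compute 63^30 mod 101 = 14, then multiply by 63 repeatedly:
  63^30=14
Found 14 at exponent 30.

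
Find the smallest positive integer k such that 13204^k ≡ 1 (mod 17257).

The order of 13204 must divide p − 1 = 17256 = 2^3 · 3 · 719.
Divisors: 1, 2, 3, 4, 6, 8, 12, 24, 719, 1438, 2157, 2876, 4314, 5752, 8628, 17256.
Check each in increasing order: 13204^1 ≡ 13204;  13204^2 ≡ 15402;  13204^3 ≡ 11520;  13204^4 ≡ 6882;  13204^6 ≡ 4070;  13204^8 ≡ 8716;  13204^12 ≡ 15437;  13204^24 ≡ 16313;  13204^719 ≡ 3003;  13204^1438 ≡ 9855;  13204^2157 ≡ 16067;  13204^2876 ≡ 15886;  13204^4314 ≡ 1026;  13204^5752 ≡ 15885;  13204^8628 ≡ 17256;  13204^17256 ≡ 1.
Smallest exponent giving 1 is 17256.

17256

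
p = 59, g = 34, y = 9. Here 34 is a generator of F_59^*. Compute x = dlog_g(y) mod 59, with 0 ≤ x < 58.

18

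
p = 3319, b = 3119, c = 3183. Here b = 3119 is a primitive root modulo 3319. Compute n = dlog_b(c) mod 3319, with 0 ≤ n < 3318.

1859

Baby-step giant-step with m = ceil(sqrt(3318)) = 58.
Baby table (3119^j mod 3319 for j=0..57):
  0:1  1:3119  2:172  3:2109  4:3032  5:977  6:421  7:2094
  8:2713  9:1716  10:1976  11:3080  12:1334  13:2039  14:437  15:2213
  16:2146  17:2270  18:703  19:2117  20:1432  21:2353  22:698  23:3117
  24:572  25:1765  26:2133  27:1551  28:1786  29:1252  30:1844  31:2928
  32:1863  33:2447  34:1812  35:2690  36:2997  37:1339  38:1039  39:1297
  40:2801  41:711  42:517  43:2808  44:2630  45:1721  46:976  47:621
  48:1922  49:604  50:2003  51:999  52:2659  53:2559  54:2645  55:2040
  56:237  57:2385
Giant step factor: 3119^(-58) ≡ 656 (mod 3319).
Scan 3183·656^i mod 3319 for i = 0, 1, …:
  i=0: 3183   i=1: 397   i=2: 1550   i=3: 1186
  i=4: 1370   i=5: 2590   i=6: 3031   i=7: 255
  i=8: 1330   i=9: 2902     …   i=31: 2538
  i=32: 2109
Match at i=32, j=3: n = 32·58 + 3 = 1859.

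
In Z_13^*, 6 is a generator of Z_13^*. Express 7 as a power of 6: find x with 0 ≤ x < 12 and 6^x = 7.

Successive powers of 6 modulo 13:
  6^0=1  6^1=6  6^2=10  6^3=8  6^4=9  6^5=2
  6^6=12  6^7=7
So 6^7 ≡ 7 (mod 13), giving x = 7.

7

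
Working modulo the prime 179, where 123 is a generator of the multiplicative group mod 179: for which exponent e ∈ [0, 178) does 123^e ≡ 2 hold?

111

Baby-step giant-step with m = ceil(sqrt(178)) = 14.
Baby table (123^j mod 179 for j=0..13):
  0:1  1:123  2:93  3:162  4:57  5:30  6:110  7:105
  8:27  9:99  10:5  11:78  12:107  13:94
Giant step factor: 123^(-14) ≡ 76 (mod 179).
Scan 2·76^i mod 179 for i = 0, 1, …:
  i=0: 2   i=1: 152   i=2: 96   i=3: 136
  i=4: 133   i=5: 84   i=6: 119   i=7: 94
Match at i=7, j=13: e = 7·14 + 13 = 111.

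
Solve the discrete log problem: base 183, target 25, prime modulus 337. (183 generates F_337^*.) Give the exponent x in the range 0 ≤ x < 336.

306

Baby-step giant-step with m = ceil(sqrt(336)) = 19.
Baby table (183^j mod 337 for j=0..18):
  0:1  1:183  2:126  3:142  4:37  5:31  6:281  7:199
  8:21  9:136  10:287  11:286  12:103  13:314  14:172  15:135
  16:104  17:160  18:298
Giant step factor: 183^(-19) ≡ 73 (mod 337).
Scan 25·73^i mod 337 for i = 0, 1, …:
  i=0: 25   i=1: 140   i=2: 110   i=3: 279
  i=4: 147   i=5: 284   i=6: 175   i=7: 306
  i=8: 96   i=9: 268     …   i=15: 191
  i=16: 126
Match at i=16, j=2: x = 16·19 + 2 = 306.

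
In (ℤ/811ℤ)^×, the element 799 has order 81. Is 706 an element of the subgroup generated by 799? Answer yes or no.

706 ∈ ⟨799⟩ iff 706^81 ≡ 1 (mod 811), since |⟨799⟩| = 81.
706^81 mod 811 = 1.
Since 1 = 1, 706 lies in the subgroup.

yes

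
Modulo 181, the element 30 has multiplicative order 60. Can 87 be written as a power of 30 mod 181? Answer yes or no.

87 ∈ ⟨30⟩ iff 87^60 ≡ 1 (mod 181), since |⟨30⟩| = 60.
87^60 mod 181 = 132.
Since 132 ≠ 1, 87 does not lie in the subgroup.

no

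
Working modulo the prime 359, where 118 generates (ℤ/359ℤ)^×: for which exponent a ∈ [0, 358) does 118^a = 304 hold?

303

Baby-step giant-step with m = ceil(sqrt(358)) = 19.
Baby table (118^j mod 359 for j=0..18):
  0:1  1:118  2:282  3:248  4:185  5:290  6:115  7:287
  8:120  9:159  10:94  11:322  12:301  13:336  14:158  15:335
  16:40  17:53  18:151
Giant step factor: 118^(-19) ≡ 291 (mod 359).
Scan 304·291^i mod 359 for i = 0, 1, …:
  i=0: 304   i=1: 150   i=2: 211   i=3: 12
  i=4: 261   i=5: 202   i=6: 265   i=7: 289
  i=8: 93   i=9: 138     …   i=14: 172
  i=15: 151
Match at i=15, j=18: a = 15·19 + 18 = 303.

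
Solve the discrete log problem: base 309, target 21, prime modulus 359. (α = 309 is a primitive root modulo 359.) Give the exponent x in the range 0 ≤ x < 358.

Baby-step giant-step with m = ceil(sqrt(358)) = 19.
Baby table (309^j mod 359 for j=0..18):
  0:1  1:309  2:346  3:291  4:169  5:166  6:316  7:355
  8:200  9:52  10:272  11:42  12:54  13:172  14:16  15:277
  16:151  17:348  18:191
Giant step factor: 309^(-19) ≡ 118 (mod 359).
Scan 21·118^i mod 359 for i = 0, 1, …:
  i=0: 21   i=1: 324   i=2: 178   i=3: 182
  i=4: 295   i=5: 346
Match at i=5, j=2: x = 5·19 + 2 = 97.

97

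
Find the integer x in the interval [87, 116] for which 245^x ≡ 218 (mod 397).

Compute 245^87 mod 397 = 329, then multiply by 245 repeatedly:
  245^87=329  245^88=14  245^89=254  245^90=298  245^91=359
  245^92=218
Found 218 at exponent 92.

92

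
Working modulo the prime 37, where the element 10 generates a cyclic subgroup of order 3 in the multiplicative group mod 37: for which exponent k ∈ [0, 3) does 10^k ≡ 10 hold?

1

Successive powers of 10 modulo 37:
  10^0=1  10^1=10
So 10^1 ≡ 10 (mod 37), giving k = 1.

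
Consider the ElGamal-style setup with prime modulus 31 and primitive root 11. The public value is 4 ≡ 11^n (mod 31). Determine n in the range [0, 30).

6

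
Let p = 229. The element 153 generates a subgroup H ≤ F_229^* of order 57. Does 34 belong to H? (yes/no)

no

34 ∈ ⟨153⟩ iff 34^57 ≡ 1 (mod 229), since |⟨153⟩| = 57.
34^57 mod 229 = 122.
Since 122 ≠ 1, 34 does not lie in the subgroup.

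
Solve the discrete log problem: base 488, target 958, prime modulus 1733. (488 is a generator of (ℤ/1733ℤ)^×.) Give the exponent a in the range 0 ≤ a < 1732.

220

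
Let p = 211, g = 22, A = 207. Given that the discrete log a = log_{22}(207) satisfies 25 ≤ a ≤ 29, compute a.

29

Compute 22^25 mod 211 = 110, then multiply by 22 repeatedly:
  22^25=110  22^26=99  22^27=68  22^28=19  22^29=207
Found 207 at exponent 29.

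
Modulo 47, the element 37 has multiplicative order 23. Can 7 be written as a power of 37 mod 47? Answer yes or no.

yes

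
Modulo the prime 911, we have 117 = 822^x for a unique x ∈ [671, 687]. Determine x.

674

Compute 822^671 mod 911 = 805, then multiply by 822 repeatedly:
  822^671=805  822^672=324  822^673=316  822^674=117
Found 117 at exponent 674.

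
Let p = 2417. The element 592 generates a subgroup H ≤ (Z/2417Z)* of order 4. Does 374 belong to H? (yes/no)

no

374 ∈ ⟨592⟩ iff 374^4 ≡ 1 (mod 2417), since |⟨592⟩| = 4.
374^4 mod 2417 = 1837.
Since 1837 ≠ 1, 374 does not lie in the subgroup.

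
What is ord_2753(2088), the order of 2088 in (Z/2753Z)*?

2752

The order of 2088 must divide p − 1 = 2752 = 2^6 · 43.
Divisors: 1, 2, 4, 8, 16, 32, 43, 64, 86, 172, 344, 688, 1376, 2752.
Check each in increasing order: 2088^1 ≡ 2088;  2088^2 ≡ 1745;  2088^4 ≡ 207;  2088^8 ≡ 1554;  2088^16 ≡ 535;  2088^32 ≡ 2666;  2088^43 ≡ 1050;  2088^64 ≡ 2063;  2088^86 ≡ 1300;  2088^172 ≡ 2411;  2088^344 ≡ 1338;  2088^688 ≡ 794;  2088^1376 ≡ 2752;  2088^2752 ≡ 1.
Smallest exponent giving 1 is 2752.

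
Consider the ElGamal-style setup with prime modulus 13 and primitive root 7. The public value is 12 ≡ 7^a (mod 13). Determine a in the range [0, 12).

Successive powers of 7 modulo 13:
  7^0=1  7^1=7  7^2=10  7^3=5  7^4=9  7^5=11
  7^6=12
So 7^6 ≡ 12 (mod 13), giving a = 6.

6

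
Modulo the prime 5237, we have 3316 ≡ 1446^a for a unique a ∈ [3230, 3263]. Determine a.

3249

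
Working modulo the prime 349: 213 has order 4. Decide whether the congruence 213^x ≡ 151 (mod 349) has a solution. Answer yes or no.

⟨213⟩ has order 4; its elements mod 349 are {1, 136, 213, 348}.
151 is not in this set.

no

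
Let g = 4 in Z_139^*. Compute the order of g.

69

The order of 4 must divide p − 1 = 138 = 2 · 3 · 23.
Divisors: 1, 2, 3, 6, 23, 46, 69, 138.
Check each in increasing order: 4^1 ≡ 4;  4^2 ≡ 16;  4^3 ≡ 64;  4^6 ≡ 65;  4^23 ≡ 96;  4^46 ≡ 42;  4^69 ≡ 1.
Smallest exponent giving 1 is 69.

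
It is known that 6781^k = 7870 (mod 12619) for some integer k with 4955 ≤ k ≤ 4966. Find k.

Compute 6781^4955 mod 12619 = 897, then multiply by 6781 repeatedly:
  6781^4955=897  6781^4956=199  6781^4957=11805  6781^4958=7388  6781^4959=598
  6781^4960=4339  6781^4961=7870
Found 7870 at exponent 4961.

4961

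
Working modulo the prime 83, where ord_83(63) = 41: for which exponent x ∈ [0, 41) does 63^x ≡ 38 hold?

Baby-step giant-step with m = ceil(sqrt(41)) = 7.
Baby table (63^j mod 83 for j=0..6):
  0:1  1:63  2:68  3:51  4:59  5:65  6:28
Giant step factor: 63^(-7) ≡ 4 (mod 83).
Scan 38·4^i mod 83 for i = 0, 1, …:
  i=0: 38   i=1: 69   i=2: 27   i=3: 25
  i=4: 17   i=5: 68
Match at i=5, j=2: x = 5·7 + 2 = 37.

37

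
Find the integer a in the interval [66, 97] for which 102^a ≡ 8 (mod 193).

78

Compute 102^66 mod 193 = 179, then multiply by 102 repeatedly:
  102^66=179  102^67=116  102^68=59  102^69=35  102^70=96
  102^71=142  102^72=9  102^73=146  102^74=31  102^75=74
  102^76=21  102^77=19  102^78=8
Found 8 at exponent 78.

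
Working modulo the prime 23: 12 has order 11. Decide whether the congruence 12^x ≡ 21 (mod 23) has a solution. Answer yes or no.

21 ∈ ⟨12⟩ iff 21^11 ≡ 1 (mod 23), since |⟨12⟩| = 11.
21^11 mod 23 = 22.
Since 22 ≠ 1, 21 does not lie in the subgroup.

no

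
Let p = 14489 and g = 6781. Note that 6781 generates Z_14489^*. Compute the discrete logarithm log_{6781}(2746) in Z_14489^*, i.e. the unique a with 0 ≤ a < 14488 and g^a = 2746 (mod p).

5963

Baby-step giant-step with m = ceil(sqrt(14488)) = 121.
Baby table (6781^j mod 14489 for j=0..120):
  0:1  1:6781  2:8364  3:6338  4:3604  5:10270  6:6736  7:7488
  8:6672  9:8174  10:7469  11:8234  12:8637  13:2959  14:12203  15:1864
  16:5376  17:332  18:5497  19:9449  20:3311  21:8430  22:4725  23:5046
  24:8397  25:12776  26:4325  27:2089  28:9756  29:13151  30:11625  31:8965
  32:10310  33:2685  34:8801  35:13879  36:7444  37:12577  38:2383  39:3888
  40:9037  41:5916  42:10844  43:1489  44:12565  45:7945  46:4943  47:5426
  48:6135  49:3516  50:7591  51:9643  52:326  53:8278  54:2732  55:8750
  56:1295  57:1061  58:8097  59:6936  60:1722  61:13237  62:742  63:3819
  64:4796  65:8360  66:8192  67:13615  68:13896  69:6809  70:9875  71:8706
  72:7200  73:9759  74:4516  75:7739  76:13490  77:6633  78:4517  79:31
  80:7365  81:12971  82:8121  83:10301  84:14101  85:5970  86:304  87:3986
  88:7081  89:14204  90:8941  91:6945  92:4795  93:1579  94:14317  95:7277
  96:10292  97:11028  98:3139  99:1218  100:528  101:1585  102:11536  103:13994
  104:4853  105:3674  106:6803  107:12656  108:1989  109:12639  110:2624  111:852
  112:10790  113:12029  114:10068  115:13429  116:13173  117:1428  118:4616  119:4856
  120:9528
Giant step factor: 6781^(-121) ≡ 12527 (mod 14489).
Scan 2746·12527^i mod 14489 for i = 0, 1, …:
  i=0: 2746   i=1: 2256   i=2: 7362   i=3: 1289
  i=4: 6557   i=5: 1398   i=6: 10034   i=7: 3843
  i=8: 8803   i=9: 13891     …   i=48: 12498
  i=49: 8801
Match at i=49, j=34: a = 49·121 + 34 = 5963.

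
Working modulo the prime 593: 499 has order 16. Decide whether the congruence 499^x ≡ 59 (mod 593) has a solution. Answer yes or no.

⟨499⟩ has order 16; its elements mod 593 are {1, 59, 77, 82, 94, 122, 201, 209, 384, 392, 471, 499, 511, 516, 534, 592}.
59 is in this set.

yes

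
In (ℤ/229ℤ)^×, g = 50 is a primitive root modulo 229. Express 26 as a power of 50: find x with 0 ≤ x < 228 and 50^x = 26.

174

Baby-step giant-step with m = ceil(sqrt(228)) = 16.
Baby table (50^j mod 229 for j=0..15):
  0:1  1:50  2:210  3:195  4:132  5:188  6:11  7:92
  8:20  9:84  10:78  11:7  12:121  13:96  14:220  15:8
Giant step factor: 50^(-16) ≡ 75 (mod 229).
Scan 26·75^i mod 229 for i = 0, 1, …:
  i=0: 26   i=1: 118   i=2: 148   i=3: 108
  i=4: 85   i=5: 192   i=6: 202   i=7: 36
  i=8: 181   i=9: 64   i=10: 220
Match at i=10, j=14: x = 10·16 + 14 = 174.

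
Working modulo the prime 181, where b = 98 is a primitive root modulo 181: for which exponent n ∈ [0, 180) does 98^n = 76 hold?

167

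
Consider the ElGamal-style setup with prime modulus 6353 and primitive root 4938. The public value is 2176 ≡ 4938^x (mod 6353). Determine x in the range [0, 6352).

5595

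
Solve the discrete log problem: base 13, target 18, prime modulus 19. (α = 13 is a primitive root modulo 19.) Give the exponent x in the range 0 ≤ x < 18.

Successive powers of 13 modulo 19:
  13^0=1  13^1=13  13^2=17  13^3=12  13^4=4  13^5=14
  13^6=11  13^7=10  13^8=16  13^9=18
So 13^9 ≡ 18 (mod 19), giving x = 9.

9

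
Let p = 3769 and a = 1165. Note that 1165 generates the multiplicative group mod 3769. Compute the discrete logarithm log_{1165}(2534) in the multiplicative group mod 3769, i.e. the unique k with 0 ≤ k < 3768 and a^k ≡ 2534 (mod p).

Baby-step giant-step with m = ceil(sqrt(3768)) = 62.
Baby table (1165^j mod 3769 for j=0..61):
  0:1  1:1165  2:385  3:14  4:1234  5:1621  6:196  7:2200
  8:80  9:2744  10:648  11:1120  12:726  13:1534  14:604  15:2626
  16:2631  17:918  18:2843  19:2913  20:1545  21:2112  22:3092  23:2785
  24:3185  25:1829  26:1300  27:3131  28:2992  29:3124  30:2375  31:429
  32:2277  33:3098  34:2237  35:1726  36:1913  37:1166  38:1550  39:399
  40:1248  41:2855  42:1817  43:2396  44:2280  45:2824  46:3392  47:1768
  48:1846  49:2260  50:2138  51:3230  52:1488  53:3549  54:3761  55:1987
  56:689  57:3657  58:1435  59:2108  60:2201  61:1245
Giant step factor: 1165^(-62) ≡ 53 (mod 3769).
Scan 2534·53^i mod 3769 for i = 0, 1, …:
  i=0: 2534   i=1: 2387   i=2: 2134   i=3: 32
  i=4: 1696   i=5: 3201   i=6: 48   i=7: 2544
  i=8: 2917   i=9: 72     …   i=54: 2706
  i=55: 196
Match at i=55, j=6: k = 55·62 + 6 = 3416.

3416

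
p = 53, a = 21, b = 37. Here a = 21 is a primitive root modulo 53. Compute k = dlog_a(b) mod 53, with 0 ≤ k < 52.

6

Baby-step giant-step with m = ceil(sqrt(52)) = 8.
Baby table (21^j mod 53 for j=0..7):
  0:1  1:21  2:17  3:39  4:24  5:27  6:37  7:35
Giant step factor: 21^(-8) ≡ 15 (mod 53).
Scan 37·15^i mod 53 for i = 0, 1, …:
  i=0: 37
Match at i=0, j=6: k = 0·8 + 6 = 6.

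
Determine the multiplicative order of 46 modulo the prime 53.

The order of 46 must divide p − 1 = 52 = 2^2 · 13.
Divisors: 1, 2, 4, 13, 26, 52.
Check each in increasing order: 46^1 ≡ 46;  46^2 ≡ 49;  46^4 ≡ 16;  46^13 ≡ 1.
Smallest exponent giving 1 is 13.

13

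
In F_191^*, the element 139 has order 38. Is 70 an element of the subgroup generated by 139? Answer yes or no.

70 ∈ ⟨139⟩ iff 70^38 ≡ 1 (mod 191), since |⟨139⟩| = 38.
70^38 mod 191 = 1.
Since 1 = 1, 70 lies in the subgroup.

yes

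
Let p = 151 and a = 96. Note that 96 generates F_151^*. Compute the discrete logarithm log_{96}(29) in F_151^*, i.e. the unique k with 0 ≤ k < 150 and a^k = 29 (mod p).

144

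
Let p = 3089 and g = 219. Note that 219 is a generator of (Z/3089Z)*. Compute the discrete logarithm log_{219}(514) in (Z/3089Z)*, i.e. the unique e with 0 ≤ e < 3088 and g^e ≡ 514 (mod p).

1613

Baby-step giant-step with m = ceil(sqrt(3088)) = 56.
Baby table (219^j mod 3089 for j=0..55):
  0:1  1:219  2:1626  3:859  4:2781  5:506  6:2699  7:1082
  8:2194  9:1691  10:2738  11:356  12:739  13:1213  14:3082  15:1556
  16:974  17:165  18:2156  19:2636  20:2730  21:1693  22:87  23:519
  24:2457  25:597  26:1005  27:776  28:49  29:1464  30:2449  31:1934
  32:353  33:82  34:2513  35:505  36:2480  37:2545  38:1335  39:1999
  40:2232  41:746  42:2746  43:2108  44:1391  45:1907  46:618  47:2515
  48:943  49:2643  50:1174  51:719  52:3011  53:1452  54:2910  55:956
Giant step factor: 219^(-56) ≡ 220 (mod 3089).
Scan 514·220^i mod 3089 for i = 0, 1, …:
  i=0: 514   i=1: 1876   i=2: 1883   i=3: 334
  i=4: 2433   i=5: 863   i=6: 1431   i=7: 2831
  i=8: 1931   i=9: 1627     …   i=27: 809
  i=28: 1907
Match at i=28, j=45: e = 28·56 + 45 = 1613.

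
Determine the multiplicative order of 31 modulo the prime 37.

4

The order of 31 must divide p − 1 = 36 = 2^2 · 3^2.
Divisors: 1, 2, 3, 4, 6, 9, 12, 18, 36.
Check each in increasing order: 31^1 ≡ 31;  31^2 ≡ 36;  31^3 ≡ 6;  31^4 ≡ 1.
Smallest exponent giving 1 is 4.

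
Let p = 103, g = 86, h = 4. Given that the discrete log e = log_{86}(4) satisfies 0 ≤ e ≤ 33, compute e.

10

Compute 86^0 mod 103 = 1, then multiply by 86 repeatedly:
  86^0=1  86^1=86  86^2=83  86^3=31  86^4=91
  86^5=101  86^6=34  86^7=40  86^8=41  86^9=24
  86^10=4
Found 4 at exponent 10.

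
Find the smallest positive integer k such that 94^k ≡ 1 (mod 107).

The order of 94 must divide p − 1 = 106 = 2 · 53.
Divisors: 1, 2, 53, 106.
Check each in increasing order: 94^1 ≡ 94;  94^2 ≡ 62;  94^53 ≡ 106;  94^106 ≡ 1.
Smallest exponent giving 1 is 106.

106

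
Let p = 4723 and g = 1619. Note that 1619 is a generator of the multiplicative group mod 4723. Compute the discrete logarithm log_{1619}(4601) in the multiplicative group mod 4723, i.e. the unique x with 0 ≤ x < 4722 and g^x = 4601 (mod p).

775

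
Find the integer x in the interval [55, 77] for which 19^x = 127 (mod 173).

71

Compute 19^55 mod 173 = 7, then multiply by 19 repeatedly:
  19^55=7  19^56=133  19^57=105  19^58=92  19^59=18
  19^60=169  19^61=97  19^62=113  19^63=71  19^64=138
  19^65=27  19^66=167  19^67=59  19^68=83  19^69=20
  19^70=34  19^71=127
Found 127 at exponent 71.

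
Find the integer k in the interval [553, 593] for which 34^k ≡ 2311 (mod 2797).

591

Compute 34^553 mod 2797 = 1699, then multiply by 34 repeatedly:
  34^553=1699  34^554=1826  34^555=550  34^556=1918  34^557=881
  34^558=1984  34^559=328  34^560=2761  34^561=1573  34^562=339
  34^563=338  34^564=304  34^565=1945  34^566=1799  34^567=2429
  34^568=1473  34^569=2533  34^570=2212  34^571=2486  34^572=614
  34^573=1297  34^574=2143  34^575=140  34^576=1963  34^577=2411
  34^578=861  34^579=1304  34^580=2381  34^581=2638  34^582=188
  34^583=798  34^584=1959  34^585=2275  34^586=1831  34^587=720
  34^588=2104  34^589=1611  34^590=1631  34^591=2311
Found 2311 at exponent 591.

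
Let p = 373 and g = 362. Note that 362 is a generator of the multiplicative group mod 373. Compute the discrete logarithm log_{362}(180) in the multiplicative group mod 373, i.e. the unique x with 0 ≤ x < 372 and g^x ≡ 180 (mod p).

301

Baby-step giant-step with m = ceil(sqrt(372)) = 20.
Baby table (362^j mod 373 for j=0..19):
  0:1  1:362  2:121  3:161  4:94  5:85  6:184  7:214
  8:257  9:157  10:138  11:347  12:286  13:211  14:290  15:167
  16:28  17:65  18:31  19:32
Giant step factor: 362^(-20) ≡ 302 (mod 373).
Scan 180·302^i mod 373 for i = 0, 1, …:
  i=0: 180   i=1: 275   i=2: 244   i=3: 207
  i=4: 223   i=5: 206   i=6: 294   i=7: 14
  i=8: 125   i=9: 77     …   i=14: 142
  i=15: 362
Match at i=15, j=1: x = 15·20 + 1 = 301.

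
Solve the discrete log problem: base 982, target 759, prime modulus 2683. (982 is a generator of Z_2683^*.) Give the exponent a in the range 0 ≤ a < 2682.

1161

Baby-step giant-step with m = ceil(sqrt(2682)) = 52.
Baby table (982^j mod 2683 for j=0..51):
  0:1  1:982  2:1127  3:1318  4:1070  5:1687  6:1223  7:1685
  8:1942  9:2114  10:1989  11:2657  12:1298  13:211  14:611  15:1693
  16:1749  17:398  18:1801  19:485  20:1379  21:1946  22:676  23:1131
  24:2563  25:212  26:1593  27:137  28:384  29:1468  30:805  31:1708
  32:381  33:1205  34:107  35:437  36:2537  37:1510  38:1804  39:748
  40:2077  41:534  42:1203  43:826  44:866  45:2584  46:2053  47:1113
  48:985  49:1390  50:2016  51:2341
Giant step factor: 982^(-52) ≡ 1024 (mod 2683).
Scan 759·1024^i mod 2683 for i = 0, 1, …:
  i=0: 759   i=1: 1829   i=2: 162   i=3: 2225
  i=4: 533   i=5: 1143   i=6: 644   i=7: 2121
  i=8: 1357   i=9: 2457     …   i=21: 1148
  i=22: 398
Match at i=22, j=17: a = 22·52 + 17 = 1161.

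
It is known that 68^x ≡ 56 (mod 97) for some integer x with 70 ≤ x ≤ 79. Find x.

Compute 68^70 mod 97 = 31, then multiply by 68 repeatedly:
  68^70=31  68^71=71  68^72=75  68^73=56
Found 56 at exponent 73.

73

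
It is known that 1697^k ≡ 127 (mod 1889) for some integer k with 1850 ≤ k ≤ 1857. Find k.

1851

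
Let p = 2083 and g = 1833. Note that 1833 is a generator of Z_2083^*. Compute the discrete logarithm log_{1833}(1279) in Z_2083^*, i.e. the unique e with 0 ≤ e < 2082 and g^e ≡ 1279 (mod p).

Baby-step giant-step with m = ceil(sqrt(2082)) = 46.
Baby table (1833^j mod 2083 for j=0..45):
  0:1  1:1833  2:10  3:1666  4:100  5:2079  6:1000  7:2043
  8:1668  9:1683  10:16  11:166  12:160  13:1660  14:1600  15:2019
  16:1419  17:1443  18:1692  19:1932  20:256  21:573  22:477  23:1564
  24:604  25:1059  26:1874  27:175  28:2076  29:1750  30:2013  31:836
  32:1383  33:28  34:1332  35:280  36:822  37:717  38:1971  39:921
  40:963  41:878  42:1298  43:448  44:482  45:314
Giant step factor: 1833^(-46) ≡ 723 (mod 2083).
Scan 1279·723^i mod 2083 for i = 0, 1, …:
  i=0: 1279   i=1: 1948   i=2: 296   i=3: 1542
  i=4: 461   i=5: 23   i=6: 2048   i=7: 1774
  i=8: 1557   i=9: 891     …   i=39: 1030
  i=40: 1059
Match at i=40, j=25: e = 40·46 + 25 = 1865.

1865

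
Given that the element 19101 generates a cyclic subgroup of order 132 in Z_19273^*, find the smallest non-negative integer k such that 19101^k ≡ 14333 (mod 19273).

104

Baby-step giant-step with m = ceil(sqrt(132)) = 12.
Baby table (19101^j mod 19273 for j=0..11):
  0:1  1:19101  2:10311  3:18897  4:6853  5:16210  6:6465  7:5854
  8:14581  9:16831  10:15291  11:10349
Giant step factor: 19101^(-12) ≡ 5691 (mod 19273).
Scan 14333·5691^i mod 19273 for i = 0, 1, …:
  i=0: 14333   i=1: 5767   i=2: 17351   i=3: 8962
  i=4: 6384   i=5: 1739   i=6: 9600   i=7: 13918
  i=8: 14581
Match at i=8, j=8: k = 8·12 + 8 = 104.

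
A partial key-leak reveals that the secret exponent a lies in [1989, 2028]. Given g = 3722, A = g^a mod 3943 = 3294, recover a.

Compute 3722^1989 mod 3943 = 1370, then multiply by 3722 repeatedly:
  3722^1989=1370  3722^1990=841  3722^1991=3403  3722^1992=1050  3722^1993=587
  3722^1994=392  3722^1995=114  3722^1996=2407  3722^1997=358  3722^1998=3685
  3722^1999=1816  3722^2000=850  3722^2001=1414  3722^2002=2946  3722^2003=3472
  3722^2004=1573  3722^2005=3294
Found 3294 at exponent 2005.

2005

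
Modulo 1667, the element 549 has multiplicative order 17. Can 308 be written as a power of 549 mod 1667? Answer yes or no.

no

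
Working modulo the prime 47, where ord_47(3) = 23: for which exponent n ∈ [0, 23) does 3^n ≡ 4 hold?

Successive powers of 3 modulo 47:
  3^0=1  3^1=3  3^2=9  3^3=27  3^4=34  3^5=8
  3^6=24  3^7=25  3^8=28  3^9=37  3^10=17  3^11=4
So 3^11 ≡ 4 (mod 47), giving n = 11.

11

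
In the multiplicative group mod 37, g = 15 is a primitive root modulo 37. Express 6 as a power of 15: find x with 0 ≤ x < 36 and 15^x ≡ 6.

27

Successive powers of 15 modulo 37:
  15^0=1  15^1=15  15^2=3  15^3=8  15^4=9  15^5=24
  15^6=27  15^7=35  15^8=7  15^9=31  15^10=21  15^11=19
  15^12=26  15^13=20  15^14=4  15^15=23  15^16=12  15^17=32
  15^18=36  15^19=22  15^20=34  15^21=29  15^22=28  15^23=13
  15^24=10  15^25=2  15^26=30  15^27=6
So 15^27 ≡ 6 (mod 37), giving x = 27.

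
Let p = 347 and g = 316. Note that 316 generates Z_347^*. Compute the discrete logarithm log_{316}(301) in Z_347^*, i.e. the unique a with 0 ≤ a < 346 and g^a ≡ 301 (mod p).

85

Baby-step giant-step with m = ceil(sqrt(346)) = 19.
Baby table (316^j mod 347 for j=0..18):
  0:1  1:316  2:267  3:51  4:154  5:84  6:172  7:220
  8:120  9:97  10:116  11:221  12:89  13:17  14:167  15:28
  16:173  17:189  18:40
Giant step factor: 316^(-19) ≡ 68 (mod 347).
Scan 301·68^i mod 347 for i = 0, 1, …:
  i=0: 301   i=1: 342   i=2: 7   i=3: 129
  i=4: 97
Match at i=4, j=9: a = 4·19 + 9 = 85.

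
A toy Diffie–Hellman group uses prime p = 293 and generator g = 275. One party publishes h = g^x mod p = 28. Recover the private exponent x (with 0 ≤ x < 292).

3

Successive powers of 275 modulo 293:
  275^0=1  275^1=275  275^2=31  275^3=28
So 275^3 ≡ 28 (mod 293), giving x = 3.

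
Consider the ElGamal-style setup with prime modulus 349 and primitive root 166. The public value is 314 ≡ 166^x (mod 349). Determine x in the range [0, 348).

Baby-step giant-step with m = ceil(sqrt(348)) = 19.
Baby table (166^j mod 349 for j=0..18):
  0:1  1:166  2:334  3:302  4:225  5:7  6:115  7:244
  8:20  9:179  10:49  11:107  12:312  13:140  14:206  15:343
  16:51  17:90  18:282
Giant step factor: 166^(-19) ≡ 129 (mod 349).
Scan 314·129^i mod 349 for i = 0, 1, …:
  i=0: 314   i=1: 22   i=2: 46   i=3: 1
Match at i=3, j=0: x = 3·19 + 0 = 57.

57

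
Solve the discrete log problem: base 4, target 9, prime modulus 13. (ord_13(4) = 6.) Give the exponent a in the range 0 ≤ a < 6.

4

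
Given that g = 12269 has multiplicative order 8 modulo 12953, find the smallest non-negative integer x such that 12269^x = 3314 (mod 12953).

3

Successive powers of 12269 modulo 12953:
  12269^0=1  12269^1=12269  12269^2=1548  12269^3=3314
So 12269^3 ≡ 3314 (mod 12953), giving x = 3.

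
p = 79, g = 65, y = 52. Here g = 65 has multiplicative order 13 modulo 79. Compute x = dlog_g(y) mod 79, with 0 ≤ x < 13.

11

Successive powers of 65 modulo 79:
  65^0=1  65^1=65  65^2=38  65^3=21  65^4=22  65^5=8
  65^6=46  65^7=67  65^8=10  65^9=18  65^10=64  65^11=52
So 65^11 ≡ 52 (mod 79), giving x = 11.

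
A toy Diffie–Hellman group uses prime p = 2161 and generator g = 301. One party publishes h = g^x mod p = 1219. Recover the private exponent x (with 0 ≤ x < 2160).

Baby-step giant-step with m = ceil(sqrt(2160)) = 47.
Baby table (301^j mod 2161 for j=0..46):
  0:1  1:301  2:2000  3:1242  4:2150  5:1011  6:1771  7:1465
  8:121  9:1845  10:2129  11:1173  12:830  13:1315  14:352  15:63
  16:1675  17:662  18:450  19:1468  20:1024  21:1362  22:1533  23:1140
  24:1702  25:145  26:425  27:426  28:727  29:566  30:1808  31:1797
  32:647  33:257  34:1722  35:1843  36:1527  37:1495  38:507  39:1337
  40:491  41:843  42:906  43:420  44:1082  45:1532  46:839
Giant step factor: 301^(-47) ≡ 1095 (mod 2161).
Scan 1219·1095^i mod 2161 for i = 0, 1, …:
  i=0: 1219   i=1: 1468
Match at i=1, j=19: x = 1·47 + 19 = 66.

66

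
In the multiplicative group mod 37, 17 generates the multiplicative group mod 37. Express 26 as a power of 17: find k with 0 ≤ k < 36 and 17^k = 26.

12

Successive powers of 17 modulo 37:
  17^0=1  17^1=17  17^2=30  17^3=29  17^4=12  17^5=19
  17^6=27  17^7=15  17^8=33  17^9=6  17^10=28  17^11=32
  17^12=26
So 17^12 ≡ 26 (mod 37), giving k = 12.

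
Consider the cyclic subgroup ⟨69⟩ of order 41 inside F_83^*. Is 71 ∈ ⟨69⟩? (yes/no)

no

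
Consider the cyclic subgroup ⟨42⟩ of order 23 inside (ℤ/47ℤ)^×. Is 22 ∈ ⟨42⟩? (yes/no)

no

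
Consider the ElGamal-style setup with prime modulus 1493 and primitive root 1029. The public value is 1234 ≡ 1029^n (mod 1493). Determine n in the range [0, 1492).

961

Baby-step giant-step with m = ceil(sqrt(1492)) = 39.
Baby table (1029^j mod 1493 for j=0..38):
  0:1  1:1029  2:304  3:779  4:1343  5:922  6:683  7:1097
  8:105  9:549  10:567  11:1173  12:673  13:1258  14:51  15:224
  16:574  17:911  18:1308  19:739  20:494  21:706  22:876  23:1125
  24:550  25:103  26:1477  27:1452  28:1108  29:973  30:907  31:178
  32:1016  33:364  34:1306  35:174  36:1379  37:641  38:1176
Giant step factor: 1029^(-39) ≡ 1113 (mod 1493).
Scan 1234·1113^i mod 1493 for i = 0, 1, …:
  i=0: 1234   i=1: 1375   i=2: 50   i=3: 409
  i=4: 1345   i=5: 999   i=6: 1095   i=7: 447
  i=8: 342   i=9: 1424     …   i=23: 593
  i=24: 103
Match at i=24, j=25: n = 24·39 + 25 = 961.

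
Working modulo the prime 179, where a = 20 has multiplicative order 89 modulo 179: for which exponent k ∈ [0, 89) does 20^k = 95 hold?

Baby-step giant-step with m = ceil(sqrt(89)) = 10.
Baby table (20^j mod 179 for j=0..9):
  0:1  1:20  2:42  3:124  4:153  5:17  6:161  7:177
  8:139  9:95
Giant step factor: 20^(-10) ≡ 83 (mod 179).
Scan 95·83^i mod 179 for i = 0, 1, …:
  i=0: 95
Match at i=0, j=9: k = 0·10 + 9 = 9.

9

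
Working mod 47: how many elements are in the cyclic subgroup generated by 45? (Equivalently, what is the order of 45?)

The order of 45 must divide p − 1 = 46 = 2 · 23.
Divisors: 1, 2, 23, 46.
Check each in increasing order: 45^1 ≡ 45;  45^2 ≡ 4;  45^23 ≡ 46;  45^46 ≡ 1.
Smallest exponent giving 1 is 46.

46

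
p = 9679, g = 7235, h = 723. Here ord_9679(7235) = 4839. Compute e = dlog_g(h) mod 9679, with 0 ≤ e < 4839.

2518

Baby-step giant-step with m = ceil(sqrt(4839)) = 70.
Baby table (7235^j mod 9679 for j=0..69):
  0:1  1:7235  2:1193  3:7366  4:436  5:8785  6:7161  7:7827
  8:6195  9:7055  10:5558  11:5564  12:579  13:7737  14:3538  15:6154
  16:790  17:5040  18:3607  19:2061  20:5675  21:307  22:4654  23:8128
  24:6155  25:8025  26:6233  27:1294  28:2497  29:4781  30:7468  31:2802
  32:4644  33:3531  34:3904  35:2118  36:1873  37:555  38:8319  39:3943
  40:3592  41:5  42:7138  43:5965  44:7793  45:2180  46:5209  47:6768
  48:419  49:1938  50:6238  51:8432  52:8462  53:2895  54:9648  55:8011
  56:1733  57:3950  58:5842  59:8356  60:626  61:9017  62:1535  63:3912
  64:1924  65:1738  66:1409  67:2128  68:6470  69:2806
Giant step factor: 7235^(-70) ≡ 9315 (mod 9679).
Scan 723·9315^i mod 9679 for i = 0, 1, …:
  i=0: 723   i=1: 7840   i=2: 1545   i=3: 8681
  i=4: 5149   i=5: 3490   i=6: 7268   i=7: 6494
  i=8: 7539   i=9: 4640     …   i=34: 4609
  i=35: 6470
Match at i=35, j=68: e = 35·70 + 68 = 2518.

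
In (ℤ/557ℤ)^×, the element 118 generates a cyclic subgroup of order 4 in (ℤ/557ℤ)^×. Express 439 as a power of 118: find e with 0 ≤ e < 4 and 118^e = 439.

3

Successive powers of 118 modulo 557:
  118^0=1  118^1=118  118^2=556  118^3=439
So 118^3 ≡ 439 (mod 557), giving e = 3.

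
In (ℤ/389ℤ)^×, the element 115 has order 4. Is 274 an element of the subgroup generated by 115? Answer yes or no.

yes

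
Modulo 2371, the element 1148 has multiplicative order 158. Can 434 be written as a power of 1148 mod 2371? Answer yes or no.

434 ∈ ⟨1148⟩ iff 434^158 ≡ 1 (mod 2371), since |⟨1148⟩| = 158.
434^158 mod 2371 = 462.
Since 462 ≠ 1, 434 does not lie in the subgroup.

no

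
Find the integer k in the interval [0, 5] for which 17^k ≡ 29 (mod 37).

Compute 17^0 mod 37 = 1, then multiply by 17 repeatedly:
  17^0=1  17^1=17  17^2=30  17^3=29
Found 29 at exponent 3.

3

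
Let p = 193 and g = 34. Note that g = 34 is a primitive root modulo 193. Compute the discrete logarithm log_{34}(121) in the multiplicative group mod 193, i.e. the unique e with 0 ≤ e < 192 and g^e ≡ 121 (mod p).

174

Baby-step giant-step with m = ceil(sqrt(192)) = 14.
Baby table (34^j mod 193 for j=0..13):
  0:1  1:34  2:191  3:125  4:4  5:136  6:185  7:114
  8:16  9:158  10:161  11:70  12:64  13:53
Giant step factor: 34^(-14) ≡ 98 (mod 193).
Scan 121·98^i mod 193 for i = 0, 1, …:
  i=0: 121   i=1: 85   i=2: 31   i=3: 143
  i=4: 118   i=5: 177   i=6: 169   i=7: 157
  i=8: 139   i=9: 112   i=10: 168   i=11: 59
  i=12: 185
Match at i=12, j=6: e = 12·14 + 6 = 174.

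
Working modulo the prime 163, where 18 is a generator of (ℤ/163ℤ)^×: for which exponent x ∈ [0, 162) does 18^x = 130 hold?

Baby-step giant-step with m = ceil(sqrt(162)) = 13.
Baby table (18^j mod 163 for j=0..12):
  0:1  1:18  2:161  3:127  4:4  5:72  6:155  7:19
  8:16  9:125  10:131  11:76  12:64
Giant step factor: 18^(-13) ≡ 89 (mod 163).
Scan 130·89^i mod 163 for i = 0, 1, …:
  i=0: 130   i=1: 160   i=2: 59   i=3: 35
  i=4: 18
Match at i=4, j=1: x = 4·13 + 1 = 53.

53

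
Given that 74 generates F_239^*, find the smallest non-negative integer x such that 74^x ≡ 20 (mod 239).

150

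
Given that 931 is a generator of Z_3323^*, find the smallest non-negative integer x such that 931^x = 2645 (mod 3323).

Baby-step giant-step with m = ceil(sqrt(3322)) = 58.
Baby table (931^j mod 3323 for j=0..57):
  0:1  1:931  2:2781  3:494  4:1340  5:1415  6:1457  7:683
  8:1180  9:1990  10:1779  11:1395  12:2775  13:1554  14:1269  15:1774
  16:63  17:2162  18:2407  19:1215  20:1345  21:2747  22:2070  23:3153
  24:1234  25:2419  26:2418  27:1487  28:2029  29:1535  30:195  31:2103
  32:646  33:3286  34:2106  35:116  36:1660  37:265  38:813  39:2582
  40:1313  41:2862  42:2799  43:637  44:1553  45:338  46:2316  47:2892
  48:822  49:992  50:3081  51:662  52:1567  53:80  54:1374  55:3162
  56:2967  57:864
Giant step factor: 931^(-58) ≡ 564 (mod 3323).
Scan 2645·564^i mod 3323 for i = 0, 1, …:
  i=0: 2645   i=1: 3076   i=2: 258   i=3: 2623
  i=4: 637
Match at i=4, j=43: x = 4·58 + 43 = 275.

275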